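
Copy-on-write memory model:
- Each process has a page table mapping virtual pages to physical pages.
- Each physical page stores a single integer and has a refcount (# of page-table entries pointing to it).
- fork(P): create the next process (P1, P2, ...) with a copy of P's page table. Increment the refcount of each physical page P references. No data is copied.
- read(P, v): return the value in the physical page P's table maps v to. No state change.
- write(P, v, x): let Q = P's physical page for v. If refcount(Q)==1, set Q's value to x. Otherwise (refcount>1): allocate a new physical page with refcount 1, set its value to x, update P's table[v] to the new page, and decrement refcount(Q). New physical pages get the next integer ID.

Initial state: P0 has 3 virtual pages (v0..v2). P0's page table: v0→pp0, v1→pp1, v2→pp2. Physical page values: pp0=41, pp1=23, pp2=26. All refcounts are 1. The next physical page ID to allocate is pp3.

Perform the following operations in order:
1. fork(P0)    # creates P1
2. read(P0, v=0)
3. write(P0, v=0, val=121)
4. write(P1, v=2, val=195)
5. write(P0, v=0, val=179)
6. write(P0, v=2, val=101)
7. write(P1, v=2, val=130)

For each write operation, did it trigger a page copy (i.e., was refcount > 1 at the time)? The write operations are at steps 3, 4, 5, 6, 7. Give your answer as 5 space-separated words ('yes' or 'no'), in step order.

Op 1: fork(P0) -> P1. 3 ppages; refcounts: pp0:2 pp1:2 pp2:2
Op 2: read(P0, v0) -> 41. No state change.
Op 3: write(P0, v0, 121). refcount(pp0)=2>1 -> COPY to pp3. 4 ppages; refcounts: pp0:1 pp1:2 pp2:2 pp3:1
Op 4: write(P1, v2, 195). refcount(pp2)=2>1 -> COPY to pp4. 5 ppages; refcounts: pp0:1 pp1:2 pp2:1 pp3:1 pp4:1
Op 5: write(P0, v0, 179). refcount(pp3)=1 -> write in place. 5 ppages; refcounts: pp0:1 pp1:2 pp2:1 pp3:1 pp4:1
Op 6: write(P0, v2, 101). refcount(pp2)=1 -> write in place. 5 ppages; refcounts: pp0:1 pp1:2 pp2:1 pp3:1 pp4:1
Op 7: write(P1, v2, 130). refcount(pp4)=1 -> write in place. 5 ppages; refcounts: pp0:1 pp1:2 pp2:1 pp3:1 pp4:1

yes yes no no no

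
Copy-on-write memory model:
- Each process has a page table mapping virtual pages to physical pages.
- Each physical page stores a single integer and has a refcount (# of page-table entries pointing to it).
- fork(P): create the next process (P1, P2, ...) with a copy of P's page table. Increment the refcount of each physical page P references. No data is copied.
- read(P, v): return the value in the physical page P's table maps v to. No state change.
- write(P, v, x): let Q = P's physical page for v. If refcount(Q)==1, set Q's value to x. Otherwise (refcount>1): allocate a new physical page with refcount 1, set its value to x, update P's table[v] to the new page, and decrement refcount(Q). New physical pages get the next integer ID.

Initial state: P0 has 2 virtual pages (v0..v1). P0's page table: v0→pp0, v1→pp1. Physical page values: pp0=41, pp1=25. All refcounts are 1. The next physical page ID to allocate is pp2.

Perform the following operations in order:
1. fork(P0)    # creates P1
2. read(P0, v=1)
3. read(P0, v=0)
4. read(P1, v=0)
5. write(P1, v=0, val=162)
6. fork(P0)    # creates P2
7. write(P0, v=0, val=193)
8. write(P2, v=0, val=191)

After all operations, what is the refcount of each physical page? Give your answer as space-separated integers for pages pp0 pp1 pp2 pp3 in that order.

Op 1: fork(P0) -> P1. 2 ppages; refcounts: pp0:2 pp1:2
Op 2: read(P0, v1) -> 25. No state change.
Op 3: read(P0, v0) -> 41. No state change.
Op 4: read(P1, v0) -> 41. No state change.
Op 5: write(P1, v0, 162). refcount(pp0)=2>1 -> COPY to pp2. 3 ppages; refcounts: pp0:1 pp1:2 pp2:1
Op 6: fork(P0) -> P2. 3 ppages; refcounts: pp0:2 pp1:3 pp2:1
Op 7: write(P0, v0, 193). refcount(pp0)=2>1 -> COPY to pp3. 4 ppages; refcounts: pp0:1 pp1:3 pp2:1 pp3:1
Op 8: write(P2, v0, 191). refcount(pp0)=1 -> write in place. 4 ppages; refcounts: pp0:1 pp1:3 pp2:1 pp3:1

Answer: 1 3 1 1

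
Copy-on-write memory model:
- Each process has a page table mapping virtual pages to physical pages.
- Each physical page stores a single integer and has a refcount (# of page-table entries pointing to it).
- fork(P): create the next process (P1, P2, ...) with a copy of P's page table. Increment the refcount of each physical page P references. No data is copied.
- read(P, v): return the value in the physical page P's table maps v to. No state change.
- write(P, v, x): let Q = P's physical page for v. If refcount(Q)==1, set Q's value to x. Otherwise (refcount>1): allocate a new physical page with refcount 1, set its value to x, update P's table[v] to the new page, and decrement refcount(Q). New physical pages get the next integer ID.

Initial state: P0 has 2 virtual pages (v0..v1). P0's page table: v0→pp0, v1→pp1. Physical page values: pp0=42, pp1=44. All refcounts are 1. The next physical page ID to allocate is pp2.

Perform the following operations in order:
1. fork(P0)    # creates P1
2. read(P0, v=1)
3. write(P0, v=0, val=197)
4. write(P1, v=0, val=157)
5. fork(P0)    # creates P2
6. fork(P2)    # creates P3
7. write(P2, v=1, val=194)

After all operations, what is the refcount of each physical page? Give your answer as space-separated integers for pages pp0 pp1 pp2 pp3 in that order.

Answer: 1 3 3 1

Derivation:
Op 1: fork(P0) -> P1. 2 ppages; refcounts: pp0:2 pp1:2
Op 2: read(P0, v1) -> 44. No state change.
Op 3: write(P0, v0, 197). refcount(pp0)=2>1 -> COPY to pp2. 3 ppages; refcounts: pp0:1 pp1:2 pp2:1
Op 4: write(P1, v0, 157). refcount(pp0)=1 -> write in place. 3 ppages; refcounts: pp0:1 pp1:2 pp2:1
Op 5: fork(P0) -> P2. 3 ppages; refcounts: pp0:1 pp1:3 pp2:2
Op 6: fork(P2) -> P3. 3 ppages; refcounts: pp0:1 pp1:4 pp2:3
Op 7: write(P2, v1, 194). refcount(pp1)=4>1 -> COPY to pp3. 4 ppages; refcounts: pp0:1 pp1:3 pp2:3 pp3:1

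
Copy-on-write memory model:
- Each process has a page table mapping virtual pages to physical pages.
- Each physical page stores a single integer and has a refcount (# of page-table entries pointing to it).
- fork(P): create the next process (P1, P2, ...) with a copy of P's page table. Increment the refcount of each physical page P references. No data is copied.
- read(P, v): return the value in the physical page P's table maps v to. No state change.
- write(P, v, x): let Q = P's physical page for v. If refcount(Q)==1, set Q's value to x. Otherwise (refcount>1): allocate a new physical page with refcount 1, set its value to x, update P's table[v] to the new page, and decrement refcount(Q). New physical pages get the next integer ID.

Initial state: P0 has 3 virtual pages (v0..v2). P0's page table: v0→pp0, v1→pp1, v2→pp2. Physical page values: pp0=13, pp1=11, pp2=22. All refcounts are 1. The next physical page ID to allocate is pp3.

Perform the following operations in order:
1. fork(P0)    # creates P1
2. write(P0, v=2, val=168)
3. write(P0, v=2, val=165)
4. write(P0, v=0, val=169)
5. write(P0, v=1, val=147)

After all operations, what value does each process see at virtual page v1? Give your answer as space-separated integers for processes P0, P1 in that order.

Answer: 147 11

Derivation:
Op 1: fork(P0) -> P1. 3 ppages; refcounts: pp0:2 pp1:2 pp2:2
Op 2: write(P0, v2, 168). refcount(pp2)=2>1 -> COPY to pp3. 4 ppages; refcounts: pp0:2 pp1:2 pp2:1 pp3:1
Op 3: write(P0, v2, 165). refcount(pp3)=1 -> write in place. 4 ppages; refcounts: pp0:2 pp1:2 pp2:1 pp3:1
Op 4: write(P0, v0, 169). refcount(pp0)=2>1 -> COPY to pp4. 5 ppages; refcounts: pp0:1 pp1:2 pp2:1 pp3:1 pp4:1
Op 5: write(P0, v1, 147). refcount(pp1)=2>1 -> COPY to pp5. 6 ppages; refcounts: pp0:1 pp1:1 pp2:1 pp3:1 pp4:1 pp5:1
P0: v1 -> pp5 = 147
P1: v1 -> pp1 = 11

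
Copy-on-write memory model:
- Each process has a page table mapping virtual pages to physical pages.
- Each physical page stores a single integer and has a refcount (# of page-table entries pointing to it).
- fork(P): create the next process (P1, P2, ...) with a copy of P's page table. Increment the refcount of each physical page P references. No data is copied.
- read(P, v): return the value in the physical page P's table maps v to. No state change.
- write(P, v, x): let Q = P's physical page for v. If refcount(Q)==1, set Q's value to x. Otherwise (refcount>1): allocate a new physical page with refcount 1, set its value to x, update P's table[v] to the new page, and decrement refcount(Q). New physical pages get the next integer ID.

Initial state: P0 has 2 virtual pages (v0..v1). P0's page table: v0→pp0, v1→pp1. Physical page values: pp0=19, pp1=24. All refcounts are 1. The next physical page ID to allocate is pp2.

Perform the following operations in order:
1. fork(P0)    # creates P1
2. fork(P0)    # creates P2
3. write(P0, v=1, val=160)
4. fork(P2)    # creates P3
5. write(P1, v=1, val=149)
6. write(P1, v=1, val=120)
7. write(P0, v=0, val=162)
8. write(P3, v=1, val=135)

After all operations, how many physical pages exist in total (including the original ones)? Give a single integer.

Op 1: fork(P0) -> P1. 2 ppages; refcounts: pp0:2 pp1:2
Op 2: fork(P0) -> P2. 2 ppages; refcounts: pp0:3 pp1:3
Op 3: write(P0, v1, 160). refcount(pp1)=3>1 -> COPY to pp2. 3 ppages; refcounts: pp0:3 pp1:2 pp2:1
Op 4: fork(P2) -> P3. 3 ppages; refcounts: pp0:4 pp1:3 pp2:1
Op 5: write(P1, v1, 149). refcount(pp1)=3>1 -> COPY to pp3. 4 ppages; refcounts: pp0:4 pp1:2 pp2:1 pp3:1
Op 6: write(P1, v1, 120). refcount(pp3)=1 -> write in place. 4 ppages; refcounts: pp0:4 pp1:2 pp2:1 pp3:1
Op 7: write(P0, v0, 162). refcount(pp0)=4>1 -> COPY to pp4. 5 ppages; refcounts: pp0:3 pp1:2 pp2:1 pp3:1 pp4:1
Op 8: write(P3, v1, 135). refcount(pp1)=2>1 -> COPY to pp5. 6 ppages; refcounts: pp0:3 pp1:1 pp2:1 pp3:1 pp4:1 pp5:1

Answer: 6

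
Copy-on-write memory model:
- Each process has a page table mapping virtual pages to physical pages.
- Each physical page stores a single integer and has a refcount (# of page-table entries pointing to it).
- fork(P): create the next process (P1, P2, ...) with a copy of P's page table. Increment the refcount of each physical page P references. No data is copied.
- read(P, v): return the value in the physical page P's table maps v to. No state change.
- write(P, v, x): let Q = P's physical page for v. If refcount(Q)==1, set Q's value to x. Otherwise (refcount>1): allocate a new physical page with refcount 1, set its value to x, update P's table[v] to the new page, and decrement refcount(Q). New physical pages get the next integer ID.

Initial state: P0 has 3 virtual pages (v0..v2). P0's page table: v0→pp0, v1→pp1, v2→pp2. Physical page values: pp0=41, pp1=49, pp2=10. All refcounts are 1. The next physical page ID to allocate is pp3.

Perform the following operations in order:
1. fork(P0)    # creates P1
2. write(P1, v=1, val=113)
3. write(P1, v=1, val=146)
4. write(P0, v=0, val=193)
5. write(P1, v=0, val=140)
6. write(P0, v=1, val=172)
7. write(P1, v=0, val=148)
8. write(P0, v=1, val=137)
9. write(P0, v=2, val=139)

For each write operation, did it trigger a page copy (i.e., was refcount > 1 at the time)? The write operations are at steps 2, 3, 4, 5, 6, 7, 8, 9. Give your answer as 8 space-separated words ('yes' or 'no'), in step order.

Op 1: fork(P0) -> P1. 3 ppages; refcounts: pp0:2 pp1:2 pp2:2
Op 2: write(P1, v1, 113). refcount(pp1)=2>1 -> COPY to pp3. 4 ppages; refcounts: pp0:2 pp1:1 pp2:2 pp3:1
Op 3: write(P1, v1, 146). refcount(pp3)=1 -> write in place. 4 ppages; refcounts: pp0:2 pp1:1 pp2:2 pp3:1
Op 4: write(P0, v0, 193). refcount(pp0)=2>1 -> COPY to pp4. 5 ppages; refcounts: pp0:1 pp1:1 pp2:2 pp3:1 pp4:1
Op 5: write(P1, v0, 140). refcount(pp0)=1 -> write in place. 5 ppages; refcounts: pp0:1 pp1:1 pp2:2 pp3:1 pp4:1
Op 6: write(P0, v1, 172). refcount(pp1)=1 -> write in place. 5 ppages; refcounts: pp0:1 pp1:1 pp2:2 pp3:1 pp4:1
Op 7: write(P1, v0, 148). refcount(pp0)=1 -> write in place. 5 ppages; refcounts: pp0:1 pp1:1 pp2:2 pp3:1 pp4:1
Op 8: write(P0, v1, 137). refcount(pp1)=1 -> write in place. 5 ppages; refcounts: pp0:1 pp1:1 pp2:2 pp3:1 pp4:1
Op 9: write(P0, v2, 139). refcount(pp2)=2>1 -> COPY to pp5. 6 ppages; refcounts: pp0:1 pp1:1 pp2:1 pp3:1 pp4:1 pp5:1

yes no yes no no no no yes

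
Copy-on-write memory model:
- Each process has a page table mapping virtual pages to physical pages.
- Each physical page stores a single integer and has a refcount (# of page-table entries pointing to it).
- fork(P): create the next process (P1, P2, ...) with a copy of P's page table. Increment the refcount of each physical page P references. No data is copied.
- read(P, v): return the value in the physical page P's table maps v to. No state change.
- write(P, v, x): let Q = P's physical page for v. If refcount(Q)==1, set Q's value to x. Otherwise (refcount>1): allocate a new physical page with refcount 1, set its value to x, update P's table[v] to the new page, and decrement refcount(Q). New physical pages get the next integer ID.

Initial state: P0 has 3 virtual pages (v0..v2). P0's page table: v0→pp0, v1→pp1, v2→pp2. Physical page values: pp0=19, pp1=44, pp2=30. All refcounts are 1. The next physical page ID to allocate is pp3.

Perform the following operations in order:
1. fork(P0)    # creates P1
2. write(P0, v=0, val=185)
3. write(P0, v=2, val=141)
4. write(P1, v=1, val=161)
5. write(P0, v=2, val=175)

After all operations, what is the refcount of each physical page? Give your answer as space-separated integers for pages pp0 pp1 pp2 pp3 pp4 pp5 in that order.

Answer: 1 1 1 1 1 1

Derivation:
Op 1: fork(P0) -> P1. 3 ppages; refcounts: pp0:2 pp1:2 pp2:2
Op 2: write(P0, v0, 185). refcount(pp0)=2>1 -> COPY to pp3. 4 ppages; refcounts: pp0:1 pp1:2 pp2:2 pp3:1
Op 3: write(P0, v2, 141). refcount(pp2)=2>1 -> COPY to pp4. 5 ppages; refcounts: pp0:1 pp1:2 pp2:1 pp3:1 pp4:1
Op 4: write(P1, v1, 161). refcount(pp1)=2>1 -> COPY to pp5. 6 ppages; refcounts: pp0:1 pp1:1 pp2:1 pp3:1 pp4:1 pp5:1
Op 5: write(P0, v2, 175). refcount(pp4)=1 -> write in place. 6 ppages; refcounts: pp0:1 pp1:1 pp2:1 pp3:1 pp4:1 pp5:1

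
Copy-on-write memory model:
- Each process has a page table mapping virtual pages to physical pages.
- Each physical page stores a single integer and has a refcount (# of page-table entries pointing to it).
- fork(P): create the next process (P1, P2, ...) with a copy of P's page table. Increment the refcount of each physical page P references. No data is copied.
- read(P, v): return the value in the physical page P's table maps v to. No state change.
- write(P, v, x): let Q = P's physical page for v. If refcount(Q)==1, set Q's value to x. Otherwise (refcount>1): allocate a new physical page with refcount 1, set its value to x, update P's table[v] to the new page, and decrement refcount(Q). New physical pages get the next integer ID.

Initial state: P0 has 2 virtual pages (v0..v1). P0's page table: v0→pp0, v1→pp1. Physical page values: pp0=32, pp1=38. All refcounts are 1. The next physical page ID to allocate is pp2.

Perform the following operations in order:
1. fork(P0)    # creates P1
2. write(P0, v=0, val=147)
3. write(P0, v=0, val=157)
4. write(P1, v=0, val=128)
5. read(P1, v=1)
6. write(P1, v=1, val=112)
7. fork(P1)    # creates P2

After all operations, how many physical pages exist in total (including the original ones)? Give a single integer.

Op 1: fork(P0) -> P1. 2 ppages; refcounts: pp0:2 pp1:2
Op 2: write(P0, v0, 147). refcount(pp0)=2>1 -> COPY to pp2. 3 ppages; refcounts: pp0:1 pp1:2 pp2:1
Op 3: write(P0, v0, 157). refcount(pp2)=1 -> write in place. 3 ppages; refcounts: pp0:1 pp1:2 pp2:1
Op 4: write(P1, v0, 128). refcount(pp0)=1 -> write in place. 3 ppages; refcounts: pp0:1 pp1:2 pp2:1
Op 5: read(P1, v1) -> 38. No state change.
Op 6: write(P1, v1, 112). refcount(pp1)=2>1 -> COPY to pp3. 4 ppages; refcounts: pp0:1 pp1:1 pp2:1 pp3:1
Op 7: fork(P1) -> P2. 4 ppages; refcounts: pp0:2 pp1:1 pp2:1 pp3:2

Answer: 4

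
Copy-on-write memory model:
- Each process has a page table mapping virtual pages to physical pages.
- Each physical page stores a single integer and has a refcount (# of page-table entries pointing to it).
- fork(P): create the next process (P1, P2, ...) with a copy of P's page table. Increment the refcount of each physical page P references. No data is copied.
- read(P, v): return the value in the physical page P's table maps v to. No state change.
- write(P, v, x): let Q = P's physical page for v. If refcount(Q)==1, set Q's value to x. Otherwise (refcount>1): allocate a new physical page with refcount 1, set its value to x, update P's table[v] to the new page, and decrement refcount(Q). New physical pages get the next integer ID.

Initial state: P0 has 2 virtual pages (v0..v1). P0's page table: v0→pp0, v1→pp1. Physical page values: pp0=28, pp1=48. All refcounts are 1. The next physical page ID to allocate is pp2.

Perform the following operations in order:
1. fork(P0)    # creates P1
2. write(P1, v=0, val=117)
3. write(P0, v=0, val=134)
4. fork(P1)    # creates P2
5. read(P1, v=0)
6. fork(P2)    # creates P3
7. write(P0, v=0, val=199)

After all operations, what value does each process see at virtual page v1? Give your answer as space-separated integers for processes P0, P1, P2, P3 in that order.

Answer: 48 48 48 48

Derivation:
Op 1: fork(P0) -> P1. 2 ppages; refcounts: pp0:2 pp1:2
Op 2: write(P1, v0, 117). refcount(pp0)=2>1 -> COPY to pp2. 3 ppages; refcounts: pp0:1 pp1:2 pp2:1
Op 3: write(P0, v0, 134). refcount(pp0)=1 -> write in place. 3 ppages; refcounts: pp0:1 pp1:2 pp2:1
Op 4: fork(P1) -> P2. 3 ppages; refcounts: pp0:1 pp1:3 pp2:2
Op 5: read(P1, v0) -> 117. No state change.
Op 6: fork(P2) -> P3. 3 ppages; refcounts: pp0:1 pp1:4 pp2:3
Op 7: write(P0, v0, 199). refcount(pp0)=1 -> write in place. 3 ppages; refcounts: pp0:1 pp1:4 pp2:3
P0: v1 -> pp1 = 48
P1: v1 -> pp1 = 48
P2: v1 -> pp1 = 48
P3: v1 -> pp1 = 48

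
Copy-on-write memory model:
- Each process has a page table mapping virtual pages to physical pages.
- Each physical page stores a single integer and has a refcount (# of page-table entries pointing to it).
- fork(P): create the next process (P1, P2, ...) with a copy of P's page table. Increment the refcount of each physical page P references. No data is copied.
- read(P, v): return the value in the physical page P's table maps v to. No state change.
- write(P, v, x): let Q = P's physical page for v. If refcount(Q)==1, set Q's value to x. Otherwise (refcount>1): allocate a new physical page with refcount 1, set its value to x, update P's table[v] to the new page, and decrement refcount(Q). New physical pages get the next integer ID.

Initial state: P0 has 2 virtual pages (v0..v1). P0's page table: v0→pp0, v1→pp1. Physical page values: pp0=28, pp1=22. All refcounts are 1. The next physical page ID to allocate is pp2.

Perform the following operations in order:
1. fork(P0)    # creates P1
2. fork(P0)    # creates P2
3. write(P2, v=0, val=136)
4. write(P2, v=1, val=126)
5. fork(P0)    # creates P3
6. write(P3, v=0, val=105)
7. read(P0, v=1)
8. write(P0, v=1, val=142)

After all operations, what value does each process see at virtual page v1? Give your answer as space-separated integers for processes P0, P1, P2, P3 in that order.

Op 1: fork(P0) -> P1. 2 ppages; refcounts: pp0:2 pp1:2
Op 2: fork(P0) -> P2. 2 ppages; refcounts: pp0:3 pp1:3
Op 3: write(P2, v0, 136). refcount(pp0)=3>1 -> COPY to pp2. 3 ppages; refcounts: pp0:2 pp1:3 pp2:1
Op 4: write(P2, v1, 126). refcount(pp1)=3>1 -> COPY to pp3. 4 ppages; refcounts: pp0:2 pp1:2 pp2:1 pp3:1
Op 5: fork(P0) -> P3. 4 ppages; refcounts: pp0:3 pp1:3 pp2:1 pp3:1
Op 6: write(P3, v0, 105). refcount(pp0)=3>1 -> COPY to pp4. 5 ppages; refcounts: pp0:2 pp1:3 pp2:1 pp3:1 pp4:1
Op 7: read(P0, v1) -> 22. No state change.
Op 8: write(P0, v1, 142). refcount(pp1)=3>1 -> COPY to pp5. 6 ppages; refcounts: pp0:2 pp1:2 pp2:1 pp3:1 pp4:1 pp5:1
P0: v1 -> pp5 = 142
P1: v1 -> pp1 = 22
P2: v1 -> pp3 = 126
P3: v1 -> pp1 = 22

Answer: 142 22 126 22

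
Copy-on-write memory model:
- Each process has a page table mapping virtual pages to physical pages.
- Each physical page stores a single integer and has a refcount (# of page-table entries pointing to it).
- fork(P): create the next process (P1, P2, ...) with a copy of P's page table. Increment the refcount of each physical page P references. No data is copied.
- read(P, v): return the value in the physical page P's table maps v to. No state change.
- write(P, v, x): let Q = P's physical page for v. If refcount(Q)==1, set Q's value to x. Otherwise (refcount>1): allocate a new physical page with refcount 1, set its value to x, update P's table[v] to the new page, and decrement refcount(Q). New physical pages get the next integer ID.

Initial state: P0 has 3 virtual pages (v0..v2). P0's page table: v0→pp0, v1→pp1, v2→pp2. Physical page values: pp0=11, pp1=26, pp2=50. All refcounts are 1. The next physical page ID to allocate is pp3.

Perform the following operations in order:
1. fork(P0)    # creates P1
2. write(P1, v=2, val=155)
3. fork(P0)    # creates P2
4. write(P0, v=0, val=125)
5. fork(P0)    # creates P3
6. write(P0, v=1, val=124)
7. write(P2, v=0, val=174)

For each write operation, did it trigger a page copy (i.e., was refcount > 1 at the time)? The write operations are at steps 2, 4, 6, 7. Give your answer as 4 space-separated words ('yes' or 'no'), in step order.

Op 1: fork(P0) -> P1. 3 ppages; refcounts: pp0:2 pp1:2 pp2:2
Op 2: write(P1, v2, 155). refcount(pp2)=2>1 -> COPY to pp3. 4 ppages; refcounts: pp0:2 pp1:2 pp2:1 pp3:1
Op 3: fork(P0) -> P2. 4 ppages; refcounts: pp0:3 pp1:3 pp2:2 pp3:1
Op 4: write(P0, v0, 125). refcount(pp0)=3>1 -> COPY to pp4. 5 ppages; refcounts: pp0:2 pp1:3 pp2:2 pp3:1 pp4:1
Op 5: fork(P0) -> P3. 5 ppages; refcounts: pp0:2 pp1:4 pp2:3 pp3:1 pp4:2
Op 6: write(P0, v1, 124). refcount(pp1)=4>1 -> COPY to pp5. 6 ppages; refcounts: pp0:2 pp1:3 pp2:3 pp3:1 pp4:2 pp5:1
Op 7: write(P2, v0, 174). refcount(pp0)=2>1 -> COPY to pp6. 7 ppages; refcounts: pp0:1 pp1:3 pp2:3 pp3:1 pp4:2 pp5:1 pp6:1

yes yes yes yes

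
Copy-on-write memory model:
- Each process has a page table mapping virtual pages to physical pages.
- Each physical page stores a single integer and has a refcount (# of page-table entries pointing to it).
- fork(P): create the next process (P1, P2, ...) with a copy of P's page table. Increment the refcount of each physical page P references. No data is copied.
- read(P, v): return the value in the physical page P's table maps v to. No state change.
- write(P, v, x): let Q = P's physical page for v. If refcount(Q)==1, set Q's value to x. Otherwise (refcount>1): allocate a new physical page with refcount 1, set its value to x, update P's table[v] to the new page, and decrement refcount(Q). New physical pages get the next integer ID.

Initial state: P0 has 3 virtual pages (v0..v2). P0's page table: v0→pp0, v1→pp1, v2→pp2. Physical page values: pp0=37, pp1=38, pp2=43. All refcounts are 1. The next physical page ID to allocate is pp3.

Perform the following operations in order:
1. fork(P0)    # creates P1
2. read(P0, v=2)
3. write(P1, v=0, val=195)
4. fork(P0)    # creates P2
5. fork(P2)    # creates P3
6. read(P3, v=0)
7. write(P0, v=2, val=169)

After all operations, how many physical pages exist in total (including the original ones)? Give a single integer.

Answer: 5

Derivation:
Op 1: fork(P0) -> P1. 3 ppages; refcounts: pp0:2 pp1:2 pp2:2
Op 2: read(P0, v2) -> 43. No state change.
Op 3: write(P1, v0, 195). refcount(pp0)=2>1 -> COPY to pp3. 4 ppages; refcounts: pp0:1 pp1:2 pp2:2 pp3:1
Op 4: fork(P0) -> P2. 4 ppages; refcounts: pp0:2 pp1:3 pp2:3 pp3:1
Op 5: fork(P2) -> P3. 4 ppages; refcounts: pp0:3 pp1:4 pp2:4 pp3:1
Op 6: read(P3, v0) -> 37. No state change.
Op 7: write(P0, v2, 169). refcount(pp2)=4>1 -> COPY to pp4. 5 ppages; refcounts: pp0:3 pp1:4 pp2:3 pp3:1 pp4:1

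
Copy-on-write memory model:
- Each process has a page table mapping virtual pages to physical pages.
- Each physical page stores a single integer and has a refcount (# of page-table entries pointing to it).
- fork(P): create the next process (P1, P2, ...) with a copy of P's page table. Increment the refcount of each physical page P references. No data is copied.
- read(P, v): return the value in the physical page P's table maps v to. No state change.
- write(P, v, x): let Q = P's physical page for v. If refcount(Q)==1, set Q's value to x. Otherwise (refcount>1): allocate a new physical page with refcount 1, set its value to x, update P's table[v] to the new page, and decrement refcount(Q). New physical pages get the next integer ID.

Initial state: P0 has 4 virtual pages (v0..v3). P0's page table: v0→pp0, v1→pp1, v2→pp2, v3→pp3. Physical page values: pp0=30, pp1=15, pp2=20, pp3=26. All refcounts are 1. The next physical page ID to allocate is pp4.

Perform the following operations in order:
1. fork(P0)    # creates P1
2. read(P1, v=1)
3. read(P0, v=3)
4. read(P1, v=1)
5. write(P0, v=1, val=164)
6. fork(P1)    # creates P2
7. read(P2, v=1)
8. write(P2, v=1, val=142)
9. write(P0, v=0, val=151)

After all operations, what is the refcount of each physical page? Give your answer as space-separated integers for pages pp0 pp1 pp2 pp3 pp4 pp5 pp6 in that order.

Answer: 2 1 3 3 1 1 1

Derivation:
Op 1: fork(P0) -> P1. 4 ppages; refcounts: pp0:2 pp1:2 pp2:2 pp3:2
Op 2: read(P1, v1) -> 15. No state change.
Op 3: read(P0, v3) -> 26. No state change.
Op 4: read(P1, v1) -> 15. No state change.
Op 5: write(P0, v1, 164). refcount(pp1)=2>1 -> COPY to pp4. 5 ppages; refcounts: pp0:2 pp1:1 pp2:2 pp3:2 pp4:1
Op 6: fork(P1) -> P2. 5 ppages; refcounts: pp0:3 pp1:2 pp2:3 pp3:3 pp4:1
Op 7: read(P2, v1) -> 15. No state change.
Op 8: write(P2, v1, 142). refcount(pp1)=2>1 -> COPY to pp5. 6 ppages; refcounts: pp0:3 pp1:1 pp2:3 pp3:3 pp4:1 pp5:1
Op 9: write(P0, v0, 151). refcount(pp0)=3>1 -> COPY to pp6. 7 ppages; refcounts: pp0:2 pp1:1 pp2:3 pp3:3 pp4:1 pp5:1 pp6:1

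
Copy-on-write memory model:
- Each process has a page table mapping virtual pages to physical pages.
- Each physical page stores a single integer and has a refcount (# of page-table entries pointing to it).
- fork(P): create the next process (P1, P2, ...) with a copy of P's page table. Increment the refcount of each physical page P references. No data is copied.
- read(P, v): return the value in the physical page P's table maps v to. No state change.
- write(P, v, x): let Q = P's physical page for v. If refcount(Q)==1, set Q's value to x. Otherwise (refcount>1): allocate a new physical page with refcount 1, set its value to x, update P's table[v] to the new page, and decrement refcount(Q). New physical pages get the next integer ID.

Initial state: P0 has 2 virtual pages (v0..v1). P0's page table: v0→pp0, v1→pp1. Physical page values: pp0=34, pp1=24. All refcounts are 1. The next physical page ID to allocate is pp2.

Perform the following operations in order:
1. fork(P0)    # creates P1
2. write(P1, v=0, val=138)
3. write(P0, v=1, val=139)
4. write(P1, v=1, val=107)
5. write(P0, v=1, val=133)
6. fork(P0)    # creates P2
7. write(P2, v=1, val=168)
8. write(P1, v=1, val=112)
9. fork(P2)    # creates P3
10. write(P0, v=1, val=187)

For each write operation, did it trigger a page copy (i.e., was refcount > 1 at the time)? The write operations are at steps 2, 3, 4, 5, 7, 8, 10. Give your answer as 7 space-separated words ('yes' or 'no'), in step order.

Op 1: fork(P0) -> P1. 2 ppages; refcounts: pp0:2 pp1:2
Op 2: write(P1, v0, 138). refcount(pp0)=2>1 -> COPY to pp2. 3 ppages; refcounts: pp0:1 pp1:2 pp2:1
Op 3: write(P0, v1, 139). refcount(pp1)=2>1 -> COPY to pp3. 4 ppages; refcounts: pp0:1 pp1:1 pp2:1 pp3:1
Op 4: write(P1, v1, 107). refcount(pp1)=1 -> write in place. 4 ppages; refcounts: pp0:1 pp1:1 pp2:1 pp3:1
Op 5: write(P0, v1, 133). refcount(pp3)=1 -> write in place. 4 ppages; refcounts: pp0:1 pp1:1 pp2:1 pp3:1
Op 6: fork(P0) -> P2. 4 ppages; refcounts: pp0:2 pp1:1 pp2:1 pp3:2
Op 7: write(P2, v1, 168). refcount(pp3)=2>1 -> COPY to pp4. 5 ppages; refcounts: pp0:2 pp1:1 pp2:1 pp3:1 pp4:1
Op 8: write(P1, v1, 112). refcount(pp1)=1 -> write in place. 5 ppages; refcounts: pp0:2 pp1:1 pp2:1 pp3:1 pp4:1
Op 9: fork(P2) -> P3. 5 ppages; refcounts: pp0:3 pp1:1 pp2:1 pp3:1 pp4:2
Op 10: write(P0, v1, 187). refcount(pp3)=1 -> write in place. 5 ppages; refcounts: pp0:3 pp1:1 pp2:1 pp3:1 pp4:2

yes yes no no yes no no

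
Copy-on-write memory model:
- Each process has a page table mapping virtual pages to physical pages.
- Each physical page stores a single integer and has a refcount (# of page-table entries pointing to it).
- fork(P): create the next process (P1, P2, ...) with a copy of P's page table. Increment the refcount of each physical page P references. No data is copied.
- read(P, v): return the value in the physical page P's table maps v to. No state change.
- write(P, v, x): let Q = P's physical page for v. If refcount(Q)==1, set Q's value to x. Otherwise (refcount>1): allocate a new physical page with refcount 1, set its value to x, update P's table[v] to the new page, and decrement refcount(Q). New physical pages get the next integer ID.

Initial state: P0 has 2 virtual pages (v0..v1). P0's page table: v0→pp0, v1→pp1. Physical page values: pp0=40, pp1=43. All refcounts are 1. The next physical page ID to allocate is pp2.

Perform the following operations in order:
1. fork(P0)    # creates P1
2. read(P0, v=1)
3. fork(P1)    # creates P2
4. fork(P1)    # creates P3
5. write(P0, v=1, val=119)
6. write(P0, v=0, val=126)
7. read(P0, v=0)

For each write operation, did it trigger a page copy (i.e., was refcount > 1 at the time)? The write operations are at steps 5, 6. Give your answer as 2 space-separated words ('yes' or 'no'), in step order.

Op 1: fork(P0) -> P1. 2 ppages; refcounts: pp0:2 pp1:2
Op 2: read(P0, v1) -> 43. No state change.
Op 3: fork(P1) -> P2. 2 ppages; refcounts: pp0:3 pp1:3
Op 4: fork(P1) -> P3. 2 ppages; refcounts: pp0:4 pp1:4
Op 5: write(P0, v1, 119). refcount(pp1)=4>1 -> COPY to pp2. 3 ppages; refcounts: pp0:4 pp1:3 pp2:1
Op 6: write(P0, v0, 126). refcount(pp0)=4>1 -> COPY to pp3. 4 ppages; refcounts: pp0:3 pp1:3 pp2:1 pp3:1
Op 7: read(P0, v0) -> 126. No state change.

yes yes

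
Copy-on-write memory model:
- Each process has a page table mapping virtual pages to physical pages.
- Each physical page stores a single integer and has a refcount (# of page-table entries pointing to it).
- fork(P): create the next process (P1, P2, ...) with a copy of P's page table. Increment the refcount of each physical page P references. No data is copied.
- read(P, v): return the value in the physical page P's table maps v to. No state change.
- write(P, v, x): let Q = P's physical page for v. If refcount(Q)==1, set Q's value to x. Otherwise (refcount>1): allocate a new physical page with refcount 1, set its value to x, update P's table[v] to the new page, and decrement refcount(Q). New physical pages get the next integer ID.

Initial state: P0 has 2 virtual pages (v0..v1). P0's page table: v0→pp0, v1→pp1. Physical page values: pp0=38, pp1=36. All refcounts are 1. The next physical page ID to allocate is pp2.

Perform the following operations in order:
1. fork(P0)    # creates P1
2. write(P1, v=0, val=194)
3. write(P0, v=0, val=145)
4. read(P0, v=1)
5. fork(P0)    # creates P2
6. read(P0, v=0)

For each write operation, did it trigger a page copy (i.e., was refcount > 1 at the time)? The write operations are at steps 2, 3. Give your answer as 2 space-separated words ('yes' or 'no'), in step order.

Op 1: fork(P0) -> P1. 2 ppages; refcounts: pp0:2 pp1:2
Op 2: write(P1, v0, 194). refcount(pp0)=2>1 -> COPY to pp2. 3 ppages; refcounts: pp0:1 pp1:2 pp2:1
Op 3: write(P0, v0, 145). refcount(pp0)=1 -> write in place. 3 ppages; refcounts: pp0:1 pp1:2 pp2:1
Op 4: read(P0, v1) -> 36. No state change.
Op 5: fork(P0) -> P2. 3 ppages; refcounts: pp0:2 pp1:3 pp2:1
Op 6: read(P0, v0) -> 145. No state change.

yes no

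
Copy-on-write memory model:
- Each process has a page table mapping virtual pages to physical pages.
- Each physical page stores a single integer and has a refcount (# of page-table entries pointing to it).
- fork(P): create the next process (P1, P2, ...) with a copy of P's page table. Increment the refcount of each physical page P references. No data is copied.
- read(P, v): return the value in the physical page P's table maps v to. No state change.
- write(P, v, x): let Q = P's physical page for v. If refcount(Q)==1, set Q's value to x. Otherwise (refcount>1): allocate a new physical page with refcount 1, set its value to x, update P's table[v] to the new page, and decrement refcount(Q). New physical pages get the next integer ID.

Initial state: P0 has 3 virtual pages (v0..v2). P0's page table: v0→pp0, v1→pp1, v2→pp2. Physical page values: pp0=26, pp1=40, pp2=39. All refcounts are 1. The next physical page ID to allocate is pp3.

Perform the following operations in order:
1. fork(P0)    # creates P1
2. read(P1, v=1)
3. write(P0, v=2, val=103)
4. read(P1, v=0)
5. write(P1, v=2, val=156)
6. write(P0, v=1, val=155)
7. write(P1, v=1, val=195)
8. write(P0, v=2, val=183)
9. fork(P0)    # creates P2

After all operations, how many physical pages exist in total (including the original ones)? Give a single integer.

Answer: 5

Derivation:
Op 1: fork(P0) -> P1. 3 ppages; refcounts: pp0:2 pp1:2 pp2:2
Op 2: read(P1, v1) -> 40. No state change.
Op 3: write(P0, v2, 103). refcount(pp2)=2>1 -> COPY to pp3. 4 ppages; refcounts: pp0:2 pp1:2 pp2:1 pp3:1
Op 4: read(P1, v0) -> 26. No state change.
Op 5: write(P1, v2, 156). refcount(pp2)=1 -> write in place. 4 ppages; refcounts: pp0:2 pp1:2 pp2:1 pp3:1
Op 6: write(P0, v1, 155). refcount(pp1)=2>1 -> COPY to pp4. 5 ppages; refcounts: pp0:2 pp1:1 pp2:1 pp3:1 pp4:1
Op 7: write(P1, v1, 195). refcount(pp1)=1 -> write in place. 5 ppages; refcounts: pp0:2 pp1:1 pp2:1 pp3:1 pp4:1
Op 8: write(P0, v2, 183). refcount(pp3)=1 -> write in place. 5 ppages; refcounts: pp0:2 pp1:1 pp2:1 pp3:1 pp4:1
Op 9: fork(P0) -> P2. 5 ppages; refcounts: pp0:3 pp1:1 pp2:1 pp3:2 pp4:2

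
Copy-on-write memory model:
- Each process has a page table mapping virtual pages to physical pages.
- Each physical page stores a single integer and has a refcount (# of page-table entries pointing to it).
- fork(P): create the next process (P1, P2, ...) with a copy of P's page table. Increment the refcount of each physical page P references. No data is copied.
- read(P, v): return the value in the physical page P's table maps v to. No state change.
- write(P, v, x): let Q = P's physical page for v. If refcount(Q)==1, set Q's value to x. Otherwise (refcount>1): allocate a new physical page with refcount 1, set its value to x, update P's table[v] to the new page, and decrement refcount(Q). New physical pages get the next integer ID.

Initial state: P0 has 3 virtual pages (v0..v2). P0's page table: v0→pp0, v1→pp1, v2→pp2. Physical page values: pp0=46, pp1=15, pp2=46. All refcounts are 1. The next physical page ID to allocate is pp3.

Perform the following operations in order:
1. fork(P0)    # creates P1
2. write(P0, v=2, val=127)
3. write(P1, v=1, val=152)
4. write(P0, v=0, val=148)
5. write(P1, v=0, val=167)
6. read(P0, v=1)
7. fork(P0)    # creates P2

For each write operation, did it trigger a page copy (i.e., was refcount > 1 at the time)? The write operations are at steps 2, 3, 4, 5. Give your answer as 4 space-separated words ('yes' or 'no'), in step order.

Op 1: fork(P0) -> P1. 3 ppages; refcounts: pp0:2 pp1:2 pp2:2
Op 2: write(P0, v2, 127). refcount(pp2)=2>1 -> COPY to pp3. 4 ppages; refcounts: pp0:2 pp1:2 pp2:1 pp3:1
Op 3: write(P1, v1, 152). refcount(pp1)=2>1 -> COPY to pp4. 5 ppages; refcounts: pp0:2 pp1:1 pp2:1 pp3:1 pp4:1
Op 4: write(P0, v0, 148). refcount(pp0)=2>1 -> COPY to pp5. 6 ppages; refcounts: pp0:1 pp1:1 pp2:1 pp3:1 pp4:1 pp5:1
Op 5: write(P1, v0, 167). refcount(pp0)=1 -> write in place. 6 ppages; refcounts: pp0:1 pp1:1 pp2:1 pp3:1 pp4:1 pp5:1
Op 6: read(P0, v1) -> 15. No state change.
Op 7: fork(P0) -> P2. 6 ppages; refcounts: pp0:1 pp1:2 pp2:1 pp3:2 pp4:1 pp5:2

yes yes yes no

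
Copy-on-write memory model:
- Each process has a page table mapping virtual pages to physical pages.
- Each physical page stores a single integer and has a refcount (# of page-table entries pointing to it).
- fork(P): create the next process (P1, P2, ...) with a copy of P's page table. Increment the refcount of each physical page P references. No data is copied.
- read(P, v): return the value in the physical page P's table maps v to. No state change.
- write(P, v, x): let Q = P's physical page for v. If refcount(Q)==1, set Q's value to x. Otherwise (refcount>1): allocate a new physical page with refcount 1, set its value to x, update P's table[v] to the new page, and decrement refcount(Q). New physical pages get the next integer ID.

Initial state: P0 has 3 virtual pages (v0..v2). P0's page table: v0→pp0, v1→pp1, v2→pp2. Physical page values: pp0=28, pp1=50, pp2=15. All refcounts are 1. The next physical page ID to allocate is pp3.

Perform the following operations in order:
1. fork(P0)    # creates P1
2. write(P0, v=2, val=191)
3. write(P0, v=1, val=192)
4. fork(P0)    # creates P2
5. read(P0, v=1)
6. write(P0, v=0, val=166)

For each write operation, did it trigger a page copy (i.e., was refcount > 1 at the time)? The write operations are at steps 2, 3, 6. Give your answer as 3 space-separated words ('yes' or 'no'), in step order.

Op 1: fork(P0) -> P1. 3 ppages; refcounts: pp0:2 pp1:2 pp2:2
Op 2: write(P0, v2, 191). refcount(pp2)=2>1 -> COPY to pp3. 4 ppages; refcounts: pp0:2 pp1:2 pp2:1 pp3:1
Op 3: write(P0, v1, 192). refcount(pp1)=2>1 -> COPY to pp4. 5 ppages; refcounts: pp0:2 pp1:1 pp2:1 pp3:1 pp4:1
Op 4: fork(P0) -> P2. 5 ppages; refcounts: pp0:3 pp1:1 pp2:1 pp3:2 pp4:2
Op 5: read(P0, v1) -> 192. No state change.
Op 6: write(P0, v0, 166). refcount(pp0)=3>1 -> COPY to pp5. 6 ppages; refcounts: pp0:2 pp1:1 pp2:1 pp3:2 pp4:2 pp5:1

yes yes yes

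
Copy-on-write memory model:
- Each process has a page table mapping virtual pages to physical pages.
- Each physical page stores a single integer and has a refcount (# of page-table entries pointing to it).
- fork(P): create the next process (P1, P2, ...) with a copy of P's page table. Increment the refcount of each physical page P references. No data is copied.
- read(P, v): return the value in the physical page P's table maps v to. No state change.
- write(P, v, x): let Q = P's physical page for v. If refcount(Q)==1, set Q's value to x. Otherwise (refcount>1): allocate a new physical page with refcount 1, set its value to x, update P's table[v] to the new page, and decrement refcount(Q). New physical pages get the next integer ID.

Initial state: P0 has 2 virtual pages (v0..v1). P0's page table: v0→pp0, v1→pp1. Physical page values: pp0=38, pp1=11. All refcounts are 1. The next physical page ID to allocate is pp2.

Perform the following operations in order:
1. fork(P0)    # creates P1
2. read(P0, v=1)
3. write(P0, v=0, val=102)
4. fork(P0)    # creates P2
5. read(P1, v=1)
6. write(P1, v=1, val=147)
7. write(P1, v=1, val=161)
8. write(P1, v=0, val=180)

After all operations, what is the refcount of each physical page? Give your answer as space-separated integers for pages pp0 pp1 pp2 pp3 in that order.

Op 1: fork(P0) -> P1. 2 ppages; refcounts: pp0:2 pp1:2
Op 2: read(P0, v1) -> 11. No state change.
Op 3: write(P0, v0, 102). refcount(pp0)=2>1 -> COPY to pp2. 3 ppages; refcounts: pp0:1 pp1:2 pp2:1
Op 4: fork(P0) -> P2. 3 ppages; refcounts: pp0:1 pp1:3 pp2:2
Op 5: read(P1, v1) -> 11. No state change.
Op 6: write(P1, v1, 147). refcount(pp1)=3>1 -> COPY to pp3. 4 ppages; refcounts: pp0:1 pp1:2 pp2:2 pp3:1
Op 7: write(P1, v1, 161). refcount(pp3)=1 -> write in place. 4 ppages; refcounts: pp0:1 pp1:2 pp2:2 pp3:1
Op 8: write(P1, v0, 180). refcount(pp0)=1 -> write in place. 4 ppages; refcounts: pp0:1 pp1:2 pp2:2 pp3:1

Answer: 1 2 2 1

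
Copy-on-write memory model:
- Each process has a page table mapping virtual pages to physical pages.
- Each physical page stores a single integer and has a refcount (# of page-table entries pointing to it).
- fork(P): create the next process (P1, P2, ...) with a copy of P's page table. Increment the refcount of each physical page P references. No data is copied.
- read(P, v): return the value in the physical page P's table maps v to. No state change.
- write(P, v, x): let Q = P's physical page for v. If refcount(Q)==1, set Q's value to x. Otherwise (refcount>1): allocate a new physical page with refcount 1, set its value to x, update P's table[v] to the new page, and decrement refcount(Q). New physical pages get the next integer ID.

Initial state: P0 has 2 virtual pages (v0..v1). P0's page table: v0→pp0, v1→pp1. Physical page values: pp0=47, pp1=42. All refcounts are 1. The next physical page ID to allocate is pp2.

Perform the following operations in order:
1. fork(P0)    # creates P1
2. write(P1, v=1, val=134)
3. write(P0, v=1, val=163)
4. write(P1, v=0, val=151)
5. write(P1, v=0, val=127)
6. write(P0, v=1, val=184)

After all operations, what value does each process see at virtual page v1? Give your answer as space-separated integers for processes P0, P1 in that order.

Op 1: fork(P0) -> P1. 2 ppages; refcounts: pp0:2 pp1:2
Op 2: write(P1, v1, 134). refcount(pp1)=2>1 -> COPY to pp2. 3 ppages; refcounts: pp0:2 pp1:1 pp2:1
Op 3: write(P0, v1, 163). refcount(pp1)=1 -> write in place. 3 ppages; refcounts: pp0:2 pp1:1 pp2:1
Op 4: write(P1, v0, 151). refcount(pp0)=2>1 -> COPY to pp3. 4 ppages; refcounts: pp0:1 pp1:1 pp2:1 pp3:1
Op 5: write(P1, v0, 127). refcount(pp3)=1 -> write in place. 4 ppages; refcounts: pp0:1 pp1:1 pp2:1 pp3:1
Op 6: write(P0, v1, 184). refcount(pp1)=1 -> write in place. 4 ppages; refcounts: pp0:1 pp1:1 pp2:1 pp3:1
P0: v1 -> pp1 = 184
P1: v1 -> pp2 = 134

Answer: 184 134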